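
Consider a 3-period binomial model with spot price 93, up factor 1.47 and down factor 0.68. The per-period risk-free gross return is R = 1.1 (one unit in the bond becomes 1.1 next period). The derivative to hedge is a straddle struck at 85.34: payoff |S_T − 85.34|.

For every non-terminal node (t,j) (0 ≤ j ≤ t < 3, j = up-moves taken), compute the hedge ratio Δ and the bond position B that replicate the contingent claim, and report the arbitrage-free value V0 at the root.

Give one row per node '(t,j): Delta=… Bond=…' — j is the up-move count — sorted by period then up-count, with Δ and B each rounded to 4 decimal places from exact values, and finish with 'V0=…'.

Since d<R<u, set p* = (R−d)/(u−d) = 0.5316; price each node as the discounted p*-expectation of its children.
Terminal values V(3,·): V(3,0)=56.0978, V(3,1)=22.1253, V(3,2)=51.3153, V(3,3)=210.0766
(2,0): S=43.0032. Δ = (V_up−V_dn)/(S_up−S_dn) = (22.1253−56.0978)/(63.2147−29.2422) = -1.0000. V = [p*·22.1253 + (1−p*)·56.0978]/1.1 = 34.5786. B = V − Δ·S = 77.5818.
(2,1): S=92.9628. Δ = (V_up−V_dn)/(S_up−S_dn) = (51.3153−22.1253)/(136.6553−63.2147) = 0.3975. V = [p*·51.3153 + (1−p*)·22.1253]/1.1 = 34.2219. B = V − Δ·S = -2.7275.
(2,2): S=200.9637. Δ = (V_up−V_dn)/(S_up−S_dn) = (210.0766−51.3153)/(295.4166−136.6553) = 1.0000. V = [p*·210.0766 + (1−p*)·51.3153]/1.1 = 123.3819. B = V − Δ·S = -77.5818.
(1,0): S=63.2400. Δ = (V_up−V_dn)/(S_up−S_dn) = (34.2219−34.5786)/(92.9628−43.0032) = -0.0071. V = [p*·34.2219 + (1−p*)·34.5786]/1.1 = 31.2627. B = V − Δ·S = 31.7143.
(1,1): S=136.7100. Δ = (V_up−V_dn)/(S_up−S_dn) = (123.3819−34.2219)/(200.9637−92.9628) = 0.8255. V = [p*·123.3819 + (1−p*)·34.2219]/1.1 = 74.2031. B = V − Δ·S = -38.6577.
(0,0): S=93.0000. Δ = (V_up−V_dn)/(S_up−S_dn) = (74.2031−31.2627)/(136.7100−63.2400) = 0.5845. V = [p*·74.2031 + (1−p*)·31.2627]/1.1 = 49.1743. B = V − Δ·S = -5.1806.
Each (Δ,B) replicates both successor values, so the strategy is self-financing and V0 is arbitrage-free.

(0,0): Delta=0.5845 Bond=-5.1806
(1,0): Delta=-0.0071 Bond=31.7143
(1,1): Delta=0.8255 Bond=-38.6577
(2,0): Delta=-1.0000 Bond=77.5818
(2,1): Delta=0.3975 Bond=-2.7275
(2,2): Delta=1.0000 Bond=-77.5818
V0=49.1743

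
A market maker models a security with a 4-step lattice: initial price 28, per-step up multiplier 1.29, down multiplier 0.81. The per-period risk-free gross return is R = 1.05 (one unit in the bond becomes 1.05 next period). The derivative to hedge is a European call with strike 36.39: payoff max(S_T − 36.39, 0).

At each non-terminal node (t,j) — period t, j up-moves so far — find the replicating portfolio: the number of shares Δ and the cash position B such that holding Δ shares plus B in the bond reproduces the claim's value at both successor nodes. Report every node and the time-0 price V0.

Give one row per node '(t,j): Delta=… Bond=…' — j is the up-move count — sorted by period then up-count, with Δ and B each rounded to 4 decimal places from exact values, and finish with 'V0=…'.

Risk-neutral probability p* = (R−d)/(u−d) = (1.05−0.81)/(1.29−0.81) = 0.5000.
Terminal payoffs: V(4,0)=0.0000, V(4,1)=0.0000, V(4,2)=0.0000, V(4,3)=12.2969, V(4,4)=41.1484
  t=3,j=0: stock 14.8803 → up 19.1956 (V=0.0000), down 12.0531 (V=0.0000). Price 0.0000; hedge Δ=0.0000, bond B=0.0000.
  t=3,j=1: stock 23.6983 → up 30.5708 (V=0.0000), down 19.1956 (V=0.0000). Price 0.0000; hedge Δ=0.0000, bond B=0.0000.
  t=3,j=2: stock 37.7418 → up 48.6869 (V=12.2969), down 30.5708 (V=0.0000). Price 5.8557; hedge Δ=0.6788, bond B=-19.7629.
  t=3,j=3: stock 60.1073 → up 77.5384 (V=41.1484), down 48.6869 (V=12.2969). Price 25.4501; hedge Δ=1.0000, bond B=-34.6571.
  t=2,j=0: stock 18.3708 → up 23.6983 (V=0.0000), down 14.8803 (V=0.0000). Price 0.0000; hedge Δ=0.0000, bond B=0.0000.
  t=2,j=1: stock 29.2572 → up 37.7418 (V=5.8557), down 23.6983 (V=0.0000). Price 2.7884; hedge Δ=0.4170, bond B=-9.4109.
  t=2,j=2: stock 46.5948 → up 60.1073 (V=25.4501), down 37.7418 (V=5.8557). Price 14.9075; hedge Δ=0.8761, bond B=-25.9143.
  t=1,j=0: stock 22.6800 → up 29.2572 (V=2.7884), down 18.3708 (V=0.0000). Price 1.3278; hedge Δ=0.2561, bond B=-4.4814.
  t=1,j=1: stock 36.1200 → up 46.5948 (V=14.9075), down 29.2572 (V=2.7884). Price 8.4266; hedge Δ=0.6990, bond B=-16.8215.
  t=0,j=0: stock 28.0000 → up 36.1200 (V=8.4266), down 22.6800 (V=1.3278). Price 4.6450; hedge Δ=0.5282, bond B=-10.1442.
Root portfolio cost Δ·28+B reproduces V0=4.6450.

(0,0): Delta=0.5282 Bond=-10.1442
(1,0): Delta=0.2561 Bond=-4.4814
(1,1): Delta=0.6990 Bond=-16.8215
(2,0): Delta=0.0000 Bond=0.0000
(2,1): Delta=0.4170 Bond=-9.4109
(2,2): Delta=0.8761 Bond=-25.9143
(3,0): Delta=0.0000 Bond=0.0000
(3,1): Delta=0.0000 Bond=0.0000
(3,2): Delta=0.6788 Bond=-19.7629
(3,3): Delta=1.0000 Bond=-34.6571
V0=4.6450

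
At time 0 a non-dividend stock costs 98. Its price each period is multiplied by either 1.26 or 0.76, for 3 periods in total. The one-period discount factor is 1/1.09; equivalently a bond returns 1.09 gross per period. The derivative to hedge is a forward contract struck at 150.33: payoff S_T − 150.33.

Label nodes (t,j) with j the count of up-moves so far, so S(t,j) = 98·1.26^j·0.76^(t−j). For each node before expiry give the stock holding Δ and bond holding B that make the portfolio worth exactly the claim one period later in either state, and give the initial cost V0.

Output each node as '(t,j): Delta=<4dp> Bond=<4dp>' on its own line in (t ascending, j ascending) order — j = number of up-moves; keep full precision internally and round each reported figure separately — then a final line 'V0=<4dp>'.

(0,0): Delta=1.0000 Bond=-116.0823
(1,0): Delta=1.0000 Bond=-126.5298
(1,1): Delta=1.0000 Bond=-126.5298
(2,0): Delta=1.0000 Bond=-137.9174
(2,1): Delta=1.0000 Bond=-137.9174
(2,2): Delta=1.0000 Bond=-137.9174
V0=-18.0823

The replicating-portfolio and risk-neutral prices coincide; use p* = (1.09−0.76)/(1.26−0.76) = 0.6600 for the latter.
Terminal values V(3,·): V(3,0)=-107.3104, V(3,1)=-79.0080, V(3,2)=-32.0856, V(3,3)=45.7068
(2,0): S=56.6048. Δ = (V_up−V_dn)/(S_up−S_dn) = (-79.0080−-107.3104)/(71.3220−43.0196) = 1.0000. V = [p*·-79.0080 + (1−p*)·-107.3104]/1.09 = -81.3126. B = V − Δ·S = -137.9174.
(2,1): S=93.8448. Δ = (V_up−V_dn)/(S_up−S_dn) = (-32.0856−-79.0080)/(118.2444−71.3220) = 1.0000. V = [p*·-32.0856 + (1−p*)·-79.0080]/1.09 = -44.0726. B = V − Δ·S = -137.9174.
(2,2): S=155.5848. Δ = (V_up−V_dn)/(S_up−S_dn) = (45.7068−-32.0856)/(196.0368−118.2444) = 1.0000. V = [p*·45.7068 + (1−p*)·-32.0856]/1.09 = 17.6674. B = V − Δ·S = -137.9174.
(1,0): S=74.4800. Δ = (V_up−V_dn)/(S_up−S_dn) = (-44.0726−-81.3126)/(93.8448−56.6048) = 1.0000. V = [p*·-44.0726 + (1−p*)·-81.3126]/1.09 = -52.0498. B = V − Δ·S = -126.5298.
(1,1): S=123.4800. Δ = (V_up−V_dn)/(S_up−S_dn) = (17.6674−-44.0726)/(155.5848−93.8448) = 1.0000. V = [p*·17.6674 + (1−p*)·-44.0726]/1.09 = -3.0498. B = V − Δ·S = -126.5298.
(0,0): S=98.0000. Δ = (V_up−V_dn)/(S_up−S_dn) = (-3.0498−-52.0498)/(123.4800−74.4800) = 1.0000. V = [p*·-3.0498 + (1−p*)·-52.0498]/1.09 = -18.0823. B = V − Δ·S = -116.0823.
The time-0 hedge costs -18.0823, which is the no-arbitrage price.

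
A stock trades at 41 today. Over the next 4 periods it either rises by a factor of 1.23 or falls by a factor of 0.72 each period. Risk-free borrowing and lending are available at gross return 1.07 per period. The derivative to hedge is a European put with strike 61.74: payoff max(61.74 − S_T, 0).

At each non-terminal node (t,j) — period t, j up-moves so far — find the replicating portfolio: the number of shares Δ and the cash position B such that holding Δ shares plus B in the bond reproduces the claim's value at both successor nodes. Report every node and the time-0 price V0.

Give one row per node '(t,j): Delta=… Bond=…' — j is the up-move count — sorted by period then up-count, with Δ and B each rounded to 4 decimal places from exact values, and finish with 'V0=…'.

Since d<R<u, set p* = (R−d)/(u−d) = 0.6863; price each node as the discounted p*-expectation of its children.
At expiry t=4: V(4,0)=50.7217, V(4,1)=42.9171, V(4,2)=29.5842, V(4,3)=6.8072, V(4,4)=0.0000
(3,0): S=15.3032. Δ = (V_up−V_dn)/(S_up−S_dn) = (42.9171−50.7217)/(18.8229−11.0183) = -1.0000. V = [p*·42.9171 + (1−p*)·50.7217]/1.07 = 42.3978. B = V − Δ·S = 57.7009.
(3,1): S=26.1429. Δ = (V_up−V_dn)/(S_up−S_dn) = (29.5842−42.9171)/(32.1558−18.8229) = -1.0000. V = [p*·29.5842 + (1−p*)·42.9171]/1.07 = 31.5580. B = V − Δ·S = 57.7009.
(3,2): S=44.6608. Δ = (V_up−V_dn)/(S_up−S_dn) = (6.8072−29.5842)/(54.9328−32.1558) = -1.0000. V = [p*·6.8072 + (1−p*)·29.5842]/1.07 = 13.0401. B = V − Δ·S = 57.7009.
(3,3): S=76.2955. Δ = (V_up−V_dn)/(S_up−S_dn) = (0.0000−6.8072)/(93.8435−54.9328) = -0.1749. V = [p*·0.0000 + (1−p*)·6.8072]/1.07 = 1.9959. B = V − Δ·S = 15.3433.
(2,0): S=21.2544. Δ = (V_up−V_dn)/(S_up−S_dn) = (31.5580−42.3978)/(26.1429−15.3032) = -1.0000. V = [p*·31.5580 + (1−p*)·42.3978]/1.07 = 32.6717. B = V − Δ·S = 53.9261.
(2,1): S=36.3096. Δ = (V_up−V_dn)/(S_up−S_dn) = (13.0401−31.5580)/(44.6608−26.1429) = -1.0000. V = [p*·13.0401 + (1−p*)·31.5580]/1.07 = 17.6165. B = V − Δ·S = 53.9261.
(2,2): S=62.0289. Δ = (V_up−V_dn)/(S_up−S_dn) = (1.9959−13.0401)/(76.2955−44.6608) = -0.3491. V = [p*·1.9959 + (1−p*)·13.0401]/1.07 = 5.1035. B = V − Δ·S = 26.7589.
(1,0): S=29.5200. Δ = (V_up−V_dn)/(S_up−S_dn) = (17.6165−32.6717)/(36.3096−21.2544) = -1.0000. V = [p*·17.6165 + (1−p*)·32.6717]/1.07 = 20.8782. B = V − Δ·S = 50.3982.
(1,1): S=50.4300. Δ = (V_up−V_dn)/(S_up−S_dn) = (5.1035−17.6165)/(62.0289−36.3096) = -0.4865. V = [p*·5.1035 + (1−p*)·17.6165]/1.07 = 8.4385. B = V − Δ·S = 32.9738.
(0,0): S=41.0000. Δ = (V_up−V_dn)/(S_up−S_dn) = (8.4385−20.8782)/(50.4300−29.5200) = -0.5949. V = [p*·8.4385 + (1−p*)·20.8782]/1.07 = 11.5338. B = V − Δ·S = 35.9255.
Each (Δ,B) replicates both successor values, so the strategy is self-financing and V0 is arbitrage-free.

(0,0): Delta=-0.5949 Bond=35.9255
(1,0): Delta=-1.0000 Bond=50.3982
(1,1): Delta=-0.4865 Bond=32.9738
(2,0): Delta=-1.0000 Bond=53.9261
(2,1): Delta=-1.0000 Bond=53.9261
(2,2): Delta=-0.3491 Bond=26.7589
(3,0): Delta=-1.0000 Bond=57.7009
(3,1): Delta=-1.0000 Bond=57.7009
(3,2): Delta=-1.0000 Bond=57.7009
(3,3): Delta=-0.1749 Bond=15.3433
V0=11.5338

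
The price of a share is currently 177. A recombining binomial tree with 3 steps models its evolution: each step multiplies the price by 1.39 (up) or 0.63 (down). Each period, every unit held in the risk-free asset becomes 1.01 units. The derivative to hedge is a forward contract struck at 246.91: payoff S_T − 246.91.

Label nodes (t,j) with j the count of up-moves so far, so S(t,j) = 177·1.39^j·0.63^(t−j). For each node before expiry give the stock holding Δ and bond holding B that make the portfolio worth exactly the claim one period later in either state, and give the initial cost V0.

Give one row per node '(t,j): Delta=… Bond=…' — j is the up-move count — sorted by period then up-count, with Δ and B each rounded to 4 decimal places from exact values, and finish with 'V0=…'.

(0,0): Delta=1.0000 Bond=-239.6484
(1,0): Delta=1.0000 Bond=-242.0449
(1,1): Delta=1.0000 Bond=-242.0449
(2,0): Delta=1.0000 Bond=-244.4653
(2,1): Delta=1.0000 Bond=-244.4653
(2,2): Delta=1.0000 Bond=-244.4653
V0=-62.6484

Risk-neutral probability p* = (R−d)/(u−d) = (1.01−0.63)/(1.39−0.63) = 0.5000.
At expiry t=3: V(3,0)=-202.6517, V(3,1)=-149.2607, V(3,2)=-31.4615, V(3,3)=228.4446
(2,0): S=70.2513. Δ = (V_up−V_dn)/(S_up−S_dn) = (-149.2607−-202.6517)/(97.6493−44.2583) = 1.0000. V = [p*·-149.2607 + (1−p*)·-202.6517]/1.01 = -174.2140. B = V − Δ·S = -244.4653.
(2,1): S=154.9989. Δ = (V_up−V_dn)/(S_up−S_dn) = (-31.4615−-149.2607)/(215.4485−97.6493) = 1.0000. V = [p*·-31.4615 + (1−p*)·-149.2607]/1.01 = -89.4664. B = V − Δ·S = -244.4653.
(2,2): S=341.9817. Δ = (V_up−V_dn)/(S_up−S_dn) = (228.4446−-31.4615)/(475.3546−215.4485) = 1.0000. V = [p*·228.4446 + (1−p*)·-31.4615]/1.01 = 97.5164. B = V − Δ·S = -244.4653.
(1,0): S=111.5100. Δ = (V_up−V_dn)/(S_up−S_dn) = (-89.4664−-174.2140)/(154.9989−70.2513) = 1.0000. V = [p*·-89.4664 + (1−p*)·-174.2140]/1.01 = -130.5349. B = V − Δ·S = -242.0449.
(1,1): S=246.0300. Δ = (V_up−V_dn)/(S_up−S_dn) = (97.5164−-89.4664)/(341.9817−154.9989) = 1.0000. V = [p*·97.5164 + (1−p*)·-89.4664]/1.01 = 3.9851. B = V − Δ·S = -242.0449.
(0,0): S=177.0000. Δ = (V_up−V_dn)/(S_up−S_dn) = (3.9851−-130.5349)/(246.0300−111.5100) = 1.0000. V = [p*·3.9851 + (1−p*)·-130.5349]/1.01 = -62.6484. B = V − Δ·S = -239.6484.
Each (Δ,B) replicates both successor values, so the strategy is self-financing and V0 is arbitrage-free.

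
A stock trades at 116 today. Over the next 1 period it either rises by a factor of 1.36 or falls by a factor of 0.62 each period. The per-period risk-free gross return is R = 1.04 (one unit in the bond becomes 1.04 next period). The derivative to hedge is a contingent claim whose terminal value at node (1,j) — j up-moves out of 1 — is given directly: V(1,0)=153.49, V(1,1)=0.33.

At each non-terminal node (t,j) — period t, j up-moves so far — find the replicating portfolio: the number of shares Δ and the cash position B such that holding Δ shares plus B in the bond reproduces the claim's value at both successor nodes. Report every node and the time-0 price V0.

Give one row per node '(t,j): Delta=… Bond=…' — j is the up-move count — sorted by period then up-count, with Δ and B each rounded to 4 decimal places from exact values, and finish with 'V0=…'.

(0,0): Delta=-1.7842 Bond=270.9743
V0=64.0013

Since d<R<u, set p* = (R−d)/(u−d) = 0.5676; price each node as the discounted p*-expectation of its children.
Terminal payoffs: V(1,0)=153.4900, V(1,1)=0.3300
  t=0,j=0: stock 116.0000 → up 157.7600 (V=0.3300), down 71.9200 (V=153.4900). Price 64.0013; hedge Δ=-1.7842, bond B=270.9743.
Check: Δ(0,0)·S0 + B(0,0) = 64.0013 = V0.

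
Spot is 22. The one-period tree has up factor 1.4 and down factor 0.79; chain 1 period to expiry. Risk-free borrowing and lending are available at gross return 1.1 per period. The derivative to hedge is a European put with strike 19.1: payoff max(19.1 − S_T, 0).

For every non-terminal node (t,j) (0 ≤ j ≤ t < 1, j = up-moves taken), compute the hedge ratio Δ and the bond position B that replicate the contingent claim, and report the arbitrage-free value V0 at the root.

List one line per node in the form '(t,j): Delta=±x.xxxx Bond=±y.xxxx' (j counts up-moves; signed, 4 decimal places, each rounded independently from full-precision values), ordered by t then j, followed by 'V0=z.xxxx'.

No-arbitrage ⇒ martingale measure with p* = (R−d)/(u−d) = 0.5082.
Terminal payoffs: V(1,0)=1.7200, V(1,1)=0.0000
  t=0,j=0: stock 22.0000 → up 30.8000 (V=0.0000), down 17.3800 (V=1.7200). Price 0.7690; hedge Δ=-0.1282, bond B=3.5887.
Self-financing check: at every node Δ·S+B equals the discounted successor values.

(0,0): Delta=-0.1282 Bond=3.5887
V0=0.7690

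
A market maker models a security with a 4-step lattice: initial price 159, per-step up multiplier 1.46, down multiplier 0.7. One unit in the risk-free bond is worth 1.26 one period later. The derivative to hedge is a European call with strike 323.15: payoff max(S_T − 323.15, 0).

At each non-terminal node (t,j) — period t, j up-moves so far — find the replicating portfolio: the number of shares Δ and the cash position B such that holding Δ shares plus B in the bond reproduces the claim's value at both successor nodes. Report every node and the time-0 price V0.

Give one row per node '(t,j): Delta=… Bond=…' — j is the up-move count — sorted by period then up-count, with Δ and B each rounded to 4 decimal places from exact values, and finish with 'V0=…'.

(0,0): Delta=0.6636 Bond=-54.9302
(1,0): Delta=0.0939 Bond=-5.8074
(1,1): Delta=0.7611 Bond=-91.8566
(2,0): Delta=0.0000 Bond=0.0000
(2,1): Delta=0.1100 Bond=-9.9307
(2,2): Delta=0.8726 Bond=-153.5281
(3,0): Delta=0.0000 Bond=0.0000
(3,1): Delta=0.0000 Bond=0.0000
(3,2): Delta=0.1288 Bond=-16.9815
(3,3): Delta=1.0000 Bond=-256.4683
V0=50.5813

Since d<R<u, set p* = (R−d)/(u−d) = 0.7368; price each node as the discounted p*-expectation of its children.
Terminal values V(4,·): V(4,0)=0.0000, V(4,1)=0.0000, V(4,2)=0.0000, V(4,3)=23.2307, V(4,4)=399.3013
Node (3,0) S=54.5370: V=(p*·0.0000+(1−p*)·0.0000)/1.26=0.0000; Δ=(0.0000−0.0000)/(79.6240−38.1759)=0.0000; B=V−Δ·S=0.0000
Node (3,1) S=113.7486: V=(p*·0.0000+(1−p*)·0.0000)/1.26=0.0000; Δ=(0.0000−0.0000)/(166.0730−79.6240)=0.0000; B=V−Δ·S=0.0000
Node (3,2) S=237.2471: V=(p*·23.2307+(1−p*)·0.0000)/1.26=13.5852; Δ=(23.2307−0.0000)/(346.3807−166.0730)=0.1288; B=V−Δ·S=-16.9815
Node (3,3) S=494.8296: V=(p*·399.3013+(1−p*)·23.2307)/1.26=238.3614; Δ=(399.3013−23.2307)/(722.4513−346.3807)=1.0000; B=V−Δ·S=-256.4683
Node (2,0) S=77.9100: V=(p*·0.0000+(1−p*)·0.0000)/1.26=0.0000; Δ=(0.0000−0.0000)/(113.7486−54.5370)=0.0000; B=V−Δ·S=0.0000
Node (2,1) S=162.4980: V=(p*·13.5852+(1−p*)·0.0000)/1.26=7.9446; Δ=(13.5852−0.0000)/(237.2471−113.7486)=0.1100; B=V−Δ·S=-9.9307
Node (2,2) S=338.9244: V=(p*·238.3614+(1−p*)·13.5852)/1.26=142.2300; Δ=(238.3614−13.5852)/(494.8296−237.2471)=0.8726; B=V−Δ·S=-153.5281
Node (1,0) S=111.3000: V=(p*·7.9446+(1−p*)·0.0000)/1.26=4.6460; Δ=(7.9446−0.0000)/(162.4980−77.9100)=0.0939; B=V−Δ·S=-5.8074
Node (1,1) S=232.1400: V=(p*·142.2300+(1−p*)·7.9446)/1.26=84.8347; Δ=(142.2300−7.9446)/(338.9244−162.4980)=0.7611; B=V−Δ·S=-91.8566
Node (0,0) S=159.0000: V=(p*·84.8347+(1−p*)·4.6460)/1.26=50.5813; Δ=(84.8347−4.6460)/(232.1400−111.3000)=0.6636; B=V−Δ·S=-54.9302
Self-financing check: at every node Δ·S+B equals the discounted successor values.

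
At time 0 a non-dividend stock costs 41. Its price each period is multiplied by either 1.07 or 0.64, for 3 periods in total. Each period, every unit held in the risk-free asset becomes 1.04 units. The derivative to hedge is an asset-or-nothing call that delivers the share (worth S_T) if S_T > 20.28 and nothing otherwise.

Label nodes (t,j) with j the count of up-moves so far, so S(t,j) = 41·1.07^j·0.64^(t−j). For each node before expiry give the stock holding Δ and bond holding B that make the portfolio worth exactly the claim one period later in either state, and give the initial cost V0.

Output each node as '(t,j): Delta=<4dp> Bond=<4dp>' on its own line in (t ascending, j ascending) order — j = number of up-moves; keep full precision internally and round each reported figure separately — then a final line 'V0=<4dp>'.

(0,0): Delta=1.1205 Bond=-5.1596
(1,0): Delta=2.3815 Bond=-38.4563
(1,1): Delta=1.0639 Bond=-2.8842
(2,0): Delta=0.0000 Bond=0.0000
(2,1): Delta=2.4884 Bond=-42.9942
(2,2): Delta=1.0000 Bond=0.0000
V0=40.7798

Since d<R<u, set p* = (R−d)/(u−d) = 0.9302; price each node as the discounted p*-expectation of its children.
Payoff layer (t=3): V(3,0)=0.0000, V(3,1)=0.0000, V(3,2)=30.0422, V(3,3)=50.2268
(2,0): S=16.7936. Δ = (V_up−V_dn)/(S_up−S_dn) = (0.0000−0.0000)/(17.9692−10.7479) = 0.0000. V = [p*·0.0000 + (1−p*)·0.0000]/1.04 = 0.0000. B = V − Δ·S = 0.0000.
(2,1): S=28.0768. Δ = (V_up−V_dn)/(S_up−S_dn) = (30.0422−0.0000)/(30.0422−17.9692) = 2.4884. V = [p*·30.0422 + (1−p*)·0.0000]/1.04 = 26.8714. B = V − Δ·S = -42.9942.
(2,2): S=46.9409. Δ = (V_up−V_dn)/(S_up−S_dn) = (50.2268−30.0422)/(50.2268−30.0422) = 1.0000. V = [p*·50.2268 + (1−p*)·30.0422]/1.04 = 46.9409. B = V − Δ·S = 0.0000.
(1,0): S=26.2400. Δ = (V_up−V_dn)/(S_up−S_dn) = (26.8714−0.0000)/(28.0768−16.7936) = 2.3815. V = [p*·26.8714 + (1−p*)·0.0000]/1.04 = 24.0352. B = V − Δ·S = -38.4563.
(1,1): S=43.8700. Δ = (V_up−V_dn)/(S_up−S_dn) = (46.9409−26.8714)/(46.9409−28.0768) = 1.0639. V = [p*·46.9409 + (1−p*)·26.8714]/1.04 = 43.7891. B = V − Δ·S = -2.8842.
(0,0): S=41.0000. Δ = (V_up−V_dn)/(S_up−S_dn) = (43.7891−24.0352)/(43.8700−26.2400) = 1.1205. V = [p*·43.7891 + (1−p*)·24.0352]/1.04 = 40.7798. B = V − Δ·S = -5.1596.
Self-financing check: at every node Δ·S+B equals the discounted successor values.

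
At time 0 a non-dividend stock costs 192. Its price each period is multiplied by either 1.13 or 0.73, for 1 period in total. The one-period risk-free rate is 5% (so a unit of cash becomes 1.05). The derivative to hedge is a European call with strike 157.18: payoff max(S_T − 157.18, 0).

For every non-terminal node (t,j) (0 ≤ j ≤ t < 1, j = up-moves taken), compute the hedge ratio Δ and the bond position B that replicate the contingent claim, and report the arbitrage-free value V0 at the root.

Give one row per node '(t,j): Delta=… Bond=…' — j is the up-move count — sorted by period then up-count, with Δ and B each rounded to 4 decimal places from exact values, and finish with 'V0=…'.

(0,0): Delta=0.7784 Bond=-103.9033
V0=45.5467

Since d<R<u, set p* = (R−d)/(u−d) = 0.8000; price each node as the discounted p*-expectation of its children.
Terminal values V(1,·): V(1,0)=0.0000, V(1,1)=59.7800
(0,0): S=192.0000. Δ = (V_up−V_dn)/(S_up−S_dn) = (59.7800−0.0000)/(216.9600−140.1600) = 0.7784. V = [p*·59.7800 + (1−p*)·0.0000]/1.05 = 45.5467. B = V − Δ·S = -103.9033.
Root portfolio cost Δ·192+B reproduces V0=45.5467.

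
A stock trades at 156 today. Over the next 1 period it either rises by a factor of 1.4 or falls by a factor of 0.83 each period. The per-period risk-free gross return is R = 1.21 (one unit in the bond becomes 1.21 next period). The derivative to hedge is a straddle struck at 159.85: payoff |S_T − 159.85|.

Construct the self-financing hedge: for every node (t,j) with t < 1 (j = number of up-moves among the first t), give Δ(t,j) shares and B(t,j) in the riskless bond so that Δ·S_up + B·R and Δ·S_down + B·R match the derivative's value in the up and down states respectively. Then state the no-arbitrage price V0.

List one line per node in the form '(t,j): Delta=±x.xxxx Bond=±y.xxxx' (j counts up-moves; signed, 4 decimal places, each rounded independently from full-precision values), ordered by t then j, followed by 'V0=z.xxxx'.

Under the risk-neutral measure, an up-move has probability p* = (R−d)/(u−d) = 0.6667 and values discount at R = 1.21.
Payoff layer (t=1): V(1,0)=30.3700, V(1,1)=58.5500
Node (0,0) S=156.0000: V=(p*·58.5500+(1−p*)·30.3700)/1.21=40.6253; Δ=(58.5500−30.3700)/(218.4000−129.4800)=0.3169; B=V−Δ·S=-8.8133
Check: Δ(0,0)·S0 + B(0,0) = 40.6253 = V0.

(0,0): Delta=0.3169 Bond=-8.8133
V0=40.6253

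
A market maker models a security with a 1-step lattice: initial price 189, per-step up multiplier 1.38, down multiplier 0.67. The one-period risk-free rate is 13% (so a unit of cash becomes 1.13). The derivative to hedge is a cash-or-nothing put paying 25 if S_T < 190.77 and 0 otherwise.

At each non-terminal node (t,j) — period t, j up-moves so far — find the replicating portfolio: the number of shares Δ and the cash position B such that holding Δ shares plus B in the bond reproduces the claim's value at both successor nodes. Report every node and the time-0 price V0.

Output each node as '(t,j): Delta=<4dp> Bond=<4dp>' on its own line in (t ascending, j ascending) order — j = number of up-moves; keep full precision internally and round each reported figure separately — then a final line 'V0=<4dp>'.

No-arbitrage ⇒ martingale measure with p* = (R−d)/(u−d) = 0.6479.
At expiry t=1: V(1,0)=25.0000, V(1,1)=0.0000
Node (0,0) S=189.0000: V=(p*·0.0000+(1−p*)·25.0000)/1.13=7.7901; Δ=(0.0000−25.0000)/(260.8200−126.6300)=-0.1863; B=V−Δ·S=43.0014
The time-0 hedge costs 7.7901, which is the no-arbitrage price.

(0,0): Delta=-0.1863 Bond=43.0014
V0=7.7901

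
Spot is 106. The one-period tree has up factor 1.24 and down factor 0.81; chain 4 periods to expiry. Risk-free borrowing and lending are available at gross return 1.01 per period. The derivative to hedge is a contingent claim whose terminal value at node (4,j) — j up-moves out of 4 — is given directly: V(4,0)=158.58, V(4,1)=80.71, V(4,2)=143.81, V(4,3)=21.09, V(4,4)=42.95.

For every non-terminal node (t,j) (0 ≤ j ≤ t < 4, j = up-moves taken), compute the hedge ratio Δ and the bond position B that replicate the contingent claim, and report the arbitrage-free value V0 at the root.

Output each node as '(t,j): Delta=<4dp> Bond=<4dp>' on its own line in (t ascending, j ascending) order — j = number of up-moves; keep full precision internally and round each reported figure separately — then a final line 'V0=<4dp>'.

(0,0): Delta=-0.5777 Bond=153.4042
(1,0): Delta=-0.4628 Bond=145.0777
(1,1): Delta=-0.6639 Bond=166.2779
(2,0): Delta=-0.4073 Bond=142.6683
(2,1): Delta=-0.5045 Bond=150.9677
(2,2): Delta=-0.7837 Bond=187.4596
(3,0): Delta=-3.2147 Bond=302.2429
(3,1): Delta=1.7016 Bond=-37.7750
(3,2): Delta=-2.1618 Bond=371.2676
(3,3): Delta=0.2515 Bond=-19.8892
V0=92.1719

No-arbitrage ⇒ martingale measure with p* = (R−d)/(u−d) = 0.4651.
Terminal payoffs: V(4,0)=158.5800, V(4,1)=80.7100, V(4,2)=143.8100, V(4,3)=21.0900, V(4,4)=42.9500
Node (3,0) S=56.3327: V=(p*·80.7100+(1−p*)·158.5800)/1.01=121.1499; Δ=(80.7100−158.5800)/(69.8526−45.6295)=-3.2147; B=V−Δ·S=302.2429
Node (3,1) S=86.2378: V=(p*·143.8100+(1−p*)·80.7100)/1.01=108.9691; Δ=(143.8100−80.7100)/(106.9349−69.8526)=1.7016; B=V−Δ·S=-37.7750
Node (3,2) S=132.0183: V=(p*·21.0900+(1−p*)·143.8100)/1.01=85.8722; Δ=(21.0900−143.8100)/(163.7027−106.9349)=-2.1618; B=V−Δ·S=371.2676
Node (3,3) S=202.1021: V=(p*·42.9500+(1−p*)·21.0900)/1.01=30.9480; Δ=(42.9500−21.0900)/(250.6067−163.7027)=0.2515; B=V−Δ·S=-19.8892
Node (2,0) S=69.5466: V=(p*·108.9691+(1−p*)·121.1499)/1.01=114.3410; Δ=(108.9691−121.1499)/(86.2378−56.3327)=-0.4073; B=V−Δ·S=142.6683
Node (2,1) S=106.4664: V=(p*·85.8722+(1−p*)·108.9691)/1.01=97.2538; Δ=(85.8722−108.9691)/(132.0183−86.2378)=-0.5045; B=V−Δ·S=150.9677
Node (2,2) S=162.9856: V=(p*·30.9480+(1−p*)·85.8722)/1.01=59.7288; Δ=(30.9480−85.8722)/(202.1021−132.0183)=-0.7837; B=V−Δ·S=187.4596
Node (1,0) S=85.8600: V=(p*·97.2538+(1−p*)·114.3410)/1.01=105.3401; Δ=(97.2538−114.3410)/(106.4664−69.5466)=-0.4628; B=V−Δ·S=145.0777
Node (1,1) S=131.4400: V=(p*·59.7288+(1−p*)·97.2538)/1.01=79.0102; Δ=(59.7288−97.2538)/(162.9856−106.4664)=-0.6639; B=V−Δ·S=166.2779
Node (0,0) S=106.0000: V=(p*·79.0102+(1−p*)·105.3401)/1.01=92.1719; Δ=(79.0102−105.3401)/(131.4400−85.8600)=-0.5777; B=V−Δ·S=153.4042
Root portfolio cost Δ·106+B reproduces V0=92.1719.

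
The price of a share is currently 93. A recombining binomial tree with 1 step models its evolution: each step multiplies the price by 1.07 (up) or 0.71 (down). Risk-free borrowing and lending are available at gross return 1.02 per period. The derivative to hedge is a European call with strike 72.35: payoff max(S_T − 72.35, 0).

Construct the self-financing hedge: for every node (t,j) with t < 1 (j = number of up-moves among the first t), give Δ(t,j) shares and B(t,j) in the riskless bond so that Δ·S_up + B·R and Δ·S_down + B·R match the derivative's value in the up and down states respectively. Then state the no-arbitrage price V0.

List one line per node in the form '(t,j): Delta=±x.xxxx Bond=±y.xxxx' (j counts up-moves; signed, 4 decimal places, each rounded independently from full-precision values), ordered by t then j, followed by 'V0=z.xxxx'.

(0,0): Delta=0.8112 Bond=-52.5153
V0=22.9292

No-arbitrage ⇒ martingale measure with p* = (R−d)/(u−d) = 0.8611.
Payoff layer (t=1): V(1,0)=0.0000, V(1,1)=27.1600
Node (0,0) S=93.0000: V=(p*·27.1600+(1−p*)·0.0000)/1.02=22.9292; Δ=(27.1600−0.0000)/(99.5100−66.0300)=0.8112; B=V−Δ·S=-52.5153
Check: Δ(0,0)·S0 + B(0,0) = 22.9292 = V0.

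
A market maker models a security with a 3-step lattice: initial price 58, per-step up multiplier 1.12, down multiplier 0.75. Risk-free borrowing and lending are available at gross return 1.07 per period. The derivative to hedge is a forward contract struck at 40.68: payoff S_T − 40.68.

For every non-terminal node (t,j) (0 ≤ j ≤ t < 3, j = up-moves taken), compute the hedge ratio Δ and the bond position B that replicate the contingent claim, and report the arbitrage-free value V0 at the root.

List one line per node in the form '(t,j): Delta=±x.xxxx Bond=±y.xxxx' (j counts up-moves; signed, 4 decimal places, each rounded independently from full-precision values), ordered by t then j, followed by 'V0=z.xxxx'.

Risk-neutral probability p* = (R−d)/(u−d) = (1.07−0.75)/(1.12−0.75) = 0.8649.
Payoff layer (t=3): V(3,0)=-16.2112, V(3,1)=-4.1400, V(3,2)=13.8864, V(3,3)=40.8058
(2,0): S=32.6250. Δ = (V_up−V_dn)/(S_up−S_dn) = (-4.1400−-16.2112)/(36.5400−24.4688) = 1.0000. V = [p*·-4.1400 + (1−p*)·-16.2112]/1.07 = -5.3937. B = V − Δ·S = -38.0187.
(2,1): S=48.7200. Δ = (V_up−V_dn)/(S_up−S_dn) = (13.8864−-4.1400)/(54.5664−36.5400) = 1.0000. V = [p*·13.8864 + (1−p*)·-4.1400]/1.07 = 10.7013. B = V − Δ·S = -38.0187.
(2,2): S=72.7552. Δ = (V_up−V_dn)/(S_up−S_dn) = (40.8058−13.8864)/(81.4858−54.5664) = 1.0000. V = [p*·40.8058 + (1−p*)·13.8864]/1.07 = 34.7365. B = V − Δ·S = -38.0187.
(1,0): S=43.5000. Δ = (V_up−V_dn)/(S_up−S_dn) = (10.7013−-5.3937)/(48.7200−32.6250) = 1.0000. V = [p*·10.7013 + (1−p*)·-5.3937]/1.07 = 7.9685. B = V − Δ·S = -35.5315.
(1,1): S=64.9600. Δ = (V_up−V_dn)/(S_up−S_dn) = (34.7365−10.7013)/(72.7552−48.7200) = 1.0000. V = [p*·34.7365 + (1−p*)·10.7013]/1.07 = 29.4285. B = V − Δ·S = -35.5315.
(0,0): S=58.0000. Δ = (V_up−V_dn)/(S_up−S_dn) = (29.4285−7.9685)/(64.9600−43.5000) = 1.0000. V = [p*·29.4285 + (1−p*)·7.9685]/1.07 = 24.7930. B = V − Δ·S = -33.2070.
Check: Δ(0,0)·S0 + B(0,0) = 24.7930 = V0.

(0,0): Delta=1.0000 Bond=-33.2070
(1,0): Delta=1.0000 Bond=-35.5315
(1,1): Delta=1.0000 Bond=-35.5315
(2,0): Delta=1.0000 Bond=-38.0187
(2,1): Delta=1.0000 Bond=-38.0187
(2,2): Delta=1.0000 Bond=-38.0187
V0=24.7930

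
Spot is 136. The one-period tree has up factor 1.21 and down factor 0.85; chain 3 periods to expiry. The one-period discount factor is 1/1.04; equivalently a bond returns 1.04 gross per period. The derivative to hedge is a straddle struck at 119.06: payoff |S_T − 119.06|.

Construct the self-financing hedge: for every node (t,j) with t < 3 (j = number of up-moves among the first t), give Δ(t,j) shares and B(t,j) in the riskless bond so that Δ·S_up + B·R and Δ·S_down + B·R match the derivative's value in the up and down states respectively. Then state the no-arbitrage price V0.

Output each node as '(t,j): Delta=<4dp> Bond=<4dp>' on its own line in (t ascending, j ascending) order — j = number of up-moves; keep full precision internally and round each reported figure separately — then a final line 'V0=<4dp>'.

The replicating-portfolio and risk-neutral prices coincide; use p* = (1.04−0.85)/(1.21−0.85) = 0.5278 for the latter.
Payoff layer (t=3): V(3,0)=35.5390, V(3,1)=0.1654, V(3,2)=50.1900, V(3,3)=121.8723
  t=2,j=0: stock 98.2600 → up 118.8946 (V=0.1654), down 83.5210 (V=35.5390). Price 16.2208; hedge Δ=-1.0000, bond B=114.4808.
  t=2,j=1: stock 139.8760 → up 169.2500 (V=50.1900), down 118.8946 (V=0.1654). Price 25.5454; hedge Δ=0.9934, bond B=-113.4117.
  t=2,j=2: stock 199.1176 → up 240.9323 (V=121.8723), down 169.2500 (V=50.1900). Price 84.6368; hedge Δ=1.0000, bond B=-114.4808.
  t=1,j=0: stock 115.6000 → up 139.8760 (V=25.5454), down 98.2600 (V=16.2208). Price 20.3290; hedge Δ=0.2241, bond B=-5.5729.
  t=1,j=1: stock 164.5600 → up 199.1176 (V=84.6368), down 139.8760 (V=25.5454). Price 54.5505; hedge Δ=0.9975, bond B=-109.5922.
  t=0,j=0: stock 136.0000 → up 164.5600 (V=54.5505), down 115.6000 (V=20.3290). Price 36.9138; hedge Δ=0.6990, bond B=-58.1461.
Check: Δ(0,0)·S0 + B(0,0) = 36.9138 = V0.

(0,0): Delta=0.6990 Bond=-58.1461
(1,0): Delta=0.2241 Bond=-5.5729
(1,1): Delta=0.9975 Bond=-109.5922
(2,0): Delta=-1.0000 Bond=114.4808
(2,1): Delta=0.9934 Bond=-113.4117
(2,2): Delta=1.0000 Bond=-114.4808
V0=36.9138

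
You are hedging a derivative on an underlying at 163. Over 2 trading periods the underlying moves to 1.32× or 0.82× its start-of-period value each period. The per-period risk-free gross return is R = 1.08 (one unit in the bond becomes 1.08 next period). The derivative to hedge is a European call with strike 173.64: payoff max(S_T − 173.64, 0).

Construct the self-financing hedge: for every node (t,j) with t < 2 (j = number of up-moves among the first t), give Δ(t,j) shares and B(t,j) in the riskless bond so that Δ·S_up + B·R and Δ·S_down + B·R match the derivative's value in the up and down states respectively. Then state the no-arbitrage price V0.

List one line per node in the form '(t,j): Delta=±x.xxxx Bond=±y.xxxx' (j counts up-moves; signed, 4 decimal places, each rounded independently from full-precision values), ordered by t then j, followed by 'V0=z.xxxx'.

The replicating-portfolio and risk-neutral prices coincide; use p* = (1.08−0.82)/(1.32−0.82) = 0.5200 for the latter.
Payoff layer (t=2): V(2,0)=0.0000, V(2,1)=2.7912, V(2,2)=110.3712
Node (1,0) S=133.6600: V=(p*·2.7912+(1−p*)·0.0000)/1.08=1.3439; Δ=(2.7912−0.0000)/(176.4312−109.6012)=0.0418; B=V−Δ·S=-4.2385
Node (1,1) S=215.1600: V=(p*·110.3712+(1−p*)·2.7912)/1.08=54.3822; Δ=(110.3712−2.7912)/(284.0112−176.4312)=1.0000; B=V−Δ·S=-160.7778
Node (0,0) S=163.0000: V=(p*·54.3822+(1−p*)·1.3439)/1.08=26.7813; Δ=(54.3822−1.3439)/(215.1600−133.6600)=0.6508; B=V−Δ·S=-79.2953
Check: Δ(0,0)·S0 + B(0,0) = 26.7813 = V0.

(0,0): Delta=0.6508 Bond=-79.2953
(1,0): Delta=0.0418 Bond=-4.2385
(1,1): Delta=1.0000 Bond=-160.7778
V0=26.7813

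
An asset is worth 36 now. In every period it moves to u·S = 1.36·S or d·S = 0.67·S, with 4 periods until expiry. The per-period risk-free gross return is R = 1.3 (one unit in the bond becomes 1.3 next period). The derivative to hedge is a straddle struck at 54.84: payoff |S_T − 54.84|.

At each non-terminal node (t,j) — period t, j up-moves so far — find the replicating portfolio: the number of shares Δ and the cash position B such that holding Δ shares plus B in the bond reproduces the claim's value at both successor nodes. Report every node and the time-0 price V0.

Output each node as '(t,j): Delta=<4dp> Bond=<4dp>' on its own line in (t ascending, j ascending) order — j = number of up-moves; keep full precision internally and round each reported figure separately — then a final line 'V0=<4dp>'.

The replicating-portfolio and risk-neutral prices coincide; use p* = (1.3−0.67)/(1.36−0.67) = 0.9130 for the latter.
Terminal values V(4,·): V(4,0)=47.5856, V(4,1)=40.1146, V(4,2)=24.9497, V(4,3)=5.8328, V(4,4)=68.3167
(3,0): S=10.8275. Δ = (V_up−V_dn)/(S_up−S_dn) = (40.1146−47.5856)/(14.7254−7.2544) = -1.0000. V = [p*·40.1146 + (1−p*)·47.5856]/1.3 = 31.3571. B = V − Δ·S = 42.1846.
(3,1): S=21.9781. Δ = (V_up−V_dn)/(S_up−S_dn) = (24.9497−40.1146)/(29.8903−14.7254) = -1.0000. V = [p*·24.9497 + (1−p*)·40.1146]/1.3 = 20.2065. B = V − Δ·S = 42.1846.
(3,2): S=44.6124. Δ = (V_up−V_dn)/(S_up−S_dn) = (5.8328−24.9497)/(60.6728−29.8903) = -0.6210. V = [p*·5.8328 + (1−p*)·24.9497]/1.3 = 5.7655. B = V − Δ·S = 33.4712.
(3,3): S=90.5564. Δ = (V_up−V_dn)/(S_up−S_dn) = (68.3167−5.8328)/(123.1567−60.6728) = 1.0000. V = [p*·68.3167 + (1−p*)·5.8328]/1.3 = 48.3718. B = V − Δ·S = -42.1846.
(2,0): S=16.1604. Δ = (V_up−V_dn)/(S_up−S_dn) = (20.2065−31.3571)/(21.9781−10.8275) = -1.0000. V = [p*·20.2065 + (1−p*)·31.3571]/1.3 = 16.2893. B = V − Δ·S = 32.4497.
(2,1): S=32.8032. Δ = (V_up−V_dn)/(S_up−S_dn) = (5.7655−20.2065)/(44.6124−21.9781) = -0.6380. V = [p*·5.7655 + (1−p*)·20.2065]/1.3 = 5.4009. B = V − Δ·S = 26.3299.
(2,2): S=66.5856. Δ = (V_up−V_dn)/(S_up−S_dn) = (48.3718−5.7655)/(90.5564−44.6124) = 0.9274. V = [p*·48.3718 + (1−p*)·5.7655]/1.3 = 34.3592. B = V − Δ·S = -27.3891.
(1,0): S=24.1200. Δ = (V_up−V_dn)/(S_up−S_dn) = (5.4009−16.2893)/(32.8032−16.1604) = -0.6542. V = [p*·5.4009 + (1−p*)·16.2893]/1.3 = 4.8829. B = V − Δ·S = 20.6631.
(1,1): S=48.9600. Δ = (V_up−V_dn)/(S_up−S_dn) = (34.3592−5.4009)/(66.5856−32.8032) = 0.8572. V = [p*·34.3592 + (1−p*)·5.4009]/1.3 = 24.4931. B = V − Δ·S = -17.4753.
(0,0): S=36.0000. Δ = (V_up−V_dn)/(S_up−S_dn) = (24.4931−4.8829)/(48.9600−24.1200) = 0.7895. V = [p*·24.4931 + (1−p*)·4.8829]/1.3 = 17.5291. B = V − Δ·S = -10.8915.
Check: Δ(0,0)·S0 + B(0,0) = 17.5291 = V0.

(0,0): Delta=0.7895 Bond=-10.8915
(1,0): Delta=-0.6542 Bond=20.6631
(1,1): Delta=0.8572 Bond=-17.4753
(2,0): Delta=-1.0000 Bond=32.4497
(2,1): Delta=-0.6380 Bond=26.3299
(2,2): Delta=0.9274 Bond=-27.3891
(3,0): Delta=-1.0000 Bond=42.1846
(3,1): Delta=-1.0000 Bond=42.1846
(3,2): Delta=-0.6210 Bond=33.4712
(3,3): Delta=1.0000 Bond=-42.1846
V0=17.5291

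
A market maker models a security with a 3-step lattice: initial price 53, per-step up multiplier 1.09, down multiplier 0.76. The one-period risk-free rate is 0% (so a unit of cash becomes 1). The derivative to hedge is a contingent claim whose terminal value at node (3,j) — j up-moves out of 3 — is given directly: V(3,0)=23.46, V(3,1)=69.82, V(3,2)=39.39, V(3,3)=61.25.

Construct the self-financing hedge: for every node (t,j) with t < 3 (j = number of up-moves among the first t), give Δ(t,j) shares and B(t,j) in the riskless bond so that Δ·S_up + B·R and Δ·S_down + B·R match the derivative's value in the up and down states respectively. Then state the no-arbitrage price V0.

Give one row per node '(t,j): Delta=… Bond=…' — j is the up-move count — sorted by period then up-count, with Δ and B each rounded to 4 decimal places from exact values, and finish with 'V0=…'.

Since d<R<u, set p* = (R−d)/(u−d) = 0.7273; price each node as the discounted p*-expectation of its children.
Terminal values V(3,·): V(3,0)=23.4600, V(3,1)=69.8200, V(3,2)=39.3900, V(3,3)=61.2500
Node (2,0) S=30.6128: V=(p*·69.8200+(1−p*)·23.4600)/1=57.1764; Δ=(69.8200−23.4600)/(33.3680−23.2657)=4.5891; B=V−Δ·S=-83.3085
Node (2,1) S=43.9052: V=(p*·39.3900+(1−p*)·69.8200)/1=47.6891; Δ=(39.3900−69.8200)/(47.8567−33.3680)=-2.1003; B=V−Δ·S=139.9012
Node (2,2) S=62.9693: V=(p*·61.2500+(1−p*)·39.3900)/1=55.2882; Δ=(61.2500−39.3900)/(68.6365−47.8567)=1.0520; B=V−Δ·S=-10.9542
Node (1,0) S=40.2800: V=(p*·47.6891+(1−p*)·57.1764)/1=50.2765; Δ=(47.6891−57.1764)/(43.9052−30.6128)=-0.7137; B=V−Δ·S=79.0258
Node (1,1) S=57.7700: V=(p*·55.2882+(1−p*)·47.6891)/1=53.2157; Δ=(55.2882−47.6891)/(62.9693−43.9052)=0.3986; B=V−Δ·S=30.1882
Node (0,0) S=53.0000: V=(p*·53.2157+(1−p*)·50.2765)/1=52.4141; Δ=(53.2157−50.2765)/(57.7700−40.2800)=0.1680; B=V−Δ·S=43.5075
Check: Δ(0,0)·S0 + B(0,0) = 52.4141 = V0.

(0,0): Delta=0.1680 Bond=43.5075
(1,0): Delta=-0.7137 Bond=79.0258
(1,1): Delta=0.3986 Bond=30.1882
(2,0): Delta=4.5891 Bond=-83.3085
(2,1): Delta=-2.1003 Bond=139.9012
(2,2): Delta=1.0520 Bond=-10.9542
V0=52.4141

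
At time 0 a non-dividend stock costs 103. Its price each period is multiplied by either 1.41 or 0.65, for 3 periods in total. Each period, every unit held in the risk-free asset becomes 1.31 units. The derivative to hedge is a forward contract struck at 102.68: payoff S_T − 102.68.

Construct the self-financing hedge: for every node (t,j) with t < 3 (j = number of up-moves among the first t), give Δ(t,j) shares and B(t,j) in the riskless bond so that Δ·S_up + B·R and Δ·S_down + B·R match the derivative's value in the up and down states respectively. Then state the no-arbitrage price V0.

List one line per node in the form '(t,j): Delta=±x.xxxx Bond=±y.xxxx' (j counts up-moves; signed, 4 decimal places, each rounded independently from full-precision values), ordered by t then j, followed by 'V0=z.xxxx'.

Risk-neutral probability p* = (R−d)/(u−d) = (1.31−0.65)/(1.41−0.65) = 0.8684.
At expiry t=3: V(3,0)=-74.3936, V(3,1)=-41.3203, V(3,2)=30.4233, V(3,3)=186.0518
  t=2,j=0: stock 43.5175 → up 61.3597 (V=-41.3203), down 28.2864 (V=-74.3936). Price -34.8642; hedge Δ=1.0000, bond B=-78.3817.
  t=2,j=1: stock 94.3995 → up 133.1033 (V=30.4233), down 61.3597 (V=-41.3203). Price 16.0178; hedge Δ=1.0000, bond B=-78.3817.
  t=2,j=2: stock 204.7743 → up 288.7318 (V=186.0518), down 133.1033 (V=30.4233). Price 126.3926; hedge Δ=1.0000, bond B=-78.3817.
  t=1,j=0: stock 66.9500 → up 94.3995 (V=16.0178), down 43.5175 (V=-34.8642). Price 7.1167; hedge Δ=1.0000, bond B=-59.8333.
  t=1,j=1: stock 145.2300 → up 204.7743 (V=126.3926), down 94.3995 (V=16.0178). Price 85.3967; hedge Δ=1.0000, bond B=-59.8333.
  t=0,j=0: stock 103.0000 → up 145.2300 (V=85.3967), down 66.9500 (V=7.1167). Price 57.3257; hedge Δ=1.0000, bond B=-45.6743.
Each (Δ,B) replicates both successor values, so the strategy is self-financing and V0 is arbitrage-free.

(0,0): Delta=1.0000 Bond=-45.6743
(1,0): Delta=1.0000 Bond=-59.8333
(1,1): Delta=1.0000 Bond=-59.8333
(2,0): Delta=1.0000 Bond=-78.3817
(2,1): Delta=1.0000 Bond=-78.3817
(2,2): Delta=1.0000 Bond=-78.3817
V0=57.3257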